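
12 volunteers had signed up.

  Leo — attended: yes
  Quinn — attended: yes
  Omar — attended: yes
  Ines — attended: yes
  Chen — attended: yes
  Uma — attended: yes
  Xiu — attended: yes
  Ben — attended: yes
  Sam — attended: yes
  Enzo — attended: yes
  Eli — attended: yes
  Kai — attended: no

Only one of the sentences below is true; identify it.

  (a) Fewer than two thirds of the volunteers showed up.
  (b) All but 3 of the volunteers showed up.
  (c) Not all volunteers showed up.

|A| = 12, |A ∩ B| = 11, |A ∖ B| = 1.
(a) requires |A ∩ B| / |A| < 2/3: false.
(b) requires |A ∖ B| = 3: false.
(c) requires A ⊄ B (|A ∖ B| ≥ 1): true.

(c)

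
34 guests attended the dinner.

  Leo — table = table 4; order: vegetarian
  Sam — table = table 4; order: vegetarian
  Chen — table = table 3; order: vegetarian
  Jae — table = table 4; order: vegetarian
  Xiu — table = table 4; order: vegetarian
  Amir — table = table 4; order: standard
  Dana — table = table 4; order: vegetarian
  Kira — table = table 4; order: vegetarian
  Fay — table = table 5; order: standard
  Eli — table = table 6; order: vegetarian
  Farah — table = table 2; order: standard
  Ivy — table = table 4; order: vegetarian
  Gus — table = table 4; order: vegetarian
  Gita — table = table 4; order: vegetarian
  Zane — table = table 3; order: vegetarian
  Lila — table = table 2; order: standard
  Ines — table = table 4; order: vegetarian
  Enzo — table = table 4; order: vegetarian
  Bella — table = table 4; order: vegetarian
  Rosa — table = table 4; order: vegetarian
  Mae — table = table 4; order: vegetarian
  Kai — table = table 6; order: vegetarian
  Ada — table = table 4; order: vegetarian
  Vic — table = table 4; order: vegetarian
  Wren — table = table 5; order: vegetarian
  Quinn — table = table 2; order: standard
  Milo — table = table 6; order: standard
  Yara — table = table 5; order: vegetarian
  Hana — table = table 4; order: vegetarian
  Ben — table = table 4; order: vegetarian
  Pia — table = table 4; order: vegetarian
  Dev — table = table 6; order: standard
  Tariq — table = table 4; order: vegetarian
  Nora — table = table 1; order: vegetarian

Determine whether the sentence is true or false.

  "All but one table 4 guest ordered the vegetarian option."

The determiner here denotes the relation: |A ∖ B| = 1.
|A| = 21, |A ∩ B| = 20, |A ∖ B| = 1.
|A ∖ B| = 1, so the statement is true.

True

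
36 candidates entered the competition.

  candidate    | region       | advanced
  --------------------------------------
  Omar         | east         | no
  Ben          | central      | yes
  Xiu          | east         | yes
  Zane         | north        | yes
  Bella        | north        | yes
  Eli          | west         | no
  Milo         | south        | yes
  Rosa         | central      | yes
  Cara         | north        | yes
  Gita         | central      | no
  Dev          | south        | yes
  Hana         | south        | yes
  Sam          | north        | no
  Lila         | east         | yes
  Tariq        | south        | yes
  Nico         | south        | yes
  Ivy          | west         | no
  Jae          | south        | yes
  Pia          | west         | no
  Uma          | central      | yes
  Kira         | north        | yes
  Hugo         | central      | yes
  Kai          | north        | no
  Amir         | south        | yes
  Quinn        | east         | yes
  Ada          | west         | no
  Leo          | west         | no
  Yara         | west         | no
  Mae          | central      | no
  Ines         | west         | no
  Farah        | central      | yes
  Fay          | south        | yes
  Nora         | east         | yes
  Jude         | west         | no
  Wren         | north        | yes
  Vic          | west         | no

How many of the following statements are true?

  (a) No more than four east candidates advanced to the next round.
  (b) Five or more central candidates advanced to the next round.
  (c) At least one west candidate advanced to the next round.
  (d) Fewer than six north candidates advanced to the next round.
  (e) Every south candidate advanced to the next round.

(a) east: |A| = 5, |A ∩ B| = 4; needs |A ∩ B| ≤ 4 — true.
(b) central: |A| = 7, |A ∩ B| = 5; needs |A ∩ B| ≥ 5 — true.
(c) west: |A| = 9, |A ∩ B| = 0; needs A ∩ B ≠ ∅ (|A ∩ B| ≥ 1) — false.
(d) north: |A| = 7, |A ∩ B| = 5; needs |A ∩ B| < 6 — true.
(e) south: |A| = 8, |A ∩ B| = 8; needs A ⊆ B, i.e. every element of A is in B (|A ∖ B| = 0) — true.

4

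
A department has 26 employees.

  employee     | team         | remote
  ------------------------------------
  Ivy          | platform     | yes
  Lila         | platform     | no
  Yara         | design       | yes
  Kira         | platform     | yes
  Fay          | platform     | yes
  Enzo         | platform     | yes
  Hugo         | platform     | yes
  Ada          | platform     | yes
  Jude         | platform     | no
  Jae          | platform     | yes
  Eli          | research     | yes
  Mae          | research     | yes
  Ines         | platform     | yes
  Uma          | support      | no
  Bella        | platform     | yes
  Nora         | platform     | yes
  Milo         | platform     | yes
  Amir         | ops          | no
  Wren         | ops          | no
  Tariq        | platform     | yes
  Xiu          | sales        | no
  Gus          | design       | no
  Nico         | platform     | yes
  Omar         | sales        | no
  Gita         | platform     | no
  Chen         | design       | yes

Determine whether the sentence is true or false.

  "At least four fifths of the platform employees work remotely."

True

Truth condition: |A ∩ B| / |A| ≥ 4/5.
|A| = 16, |A ∩ B| = 13, |A ∖ B| = 3.
|A ∩ B|/|A| = 13/16, so the statement is true.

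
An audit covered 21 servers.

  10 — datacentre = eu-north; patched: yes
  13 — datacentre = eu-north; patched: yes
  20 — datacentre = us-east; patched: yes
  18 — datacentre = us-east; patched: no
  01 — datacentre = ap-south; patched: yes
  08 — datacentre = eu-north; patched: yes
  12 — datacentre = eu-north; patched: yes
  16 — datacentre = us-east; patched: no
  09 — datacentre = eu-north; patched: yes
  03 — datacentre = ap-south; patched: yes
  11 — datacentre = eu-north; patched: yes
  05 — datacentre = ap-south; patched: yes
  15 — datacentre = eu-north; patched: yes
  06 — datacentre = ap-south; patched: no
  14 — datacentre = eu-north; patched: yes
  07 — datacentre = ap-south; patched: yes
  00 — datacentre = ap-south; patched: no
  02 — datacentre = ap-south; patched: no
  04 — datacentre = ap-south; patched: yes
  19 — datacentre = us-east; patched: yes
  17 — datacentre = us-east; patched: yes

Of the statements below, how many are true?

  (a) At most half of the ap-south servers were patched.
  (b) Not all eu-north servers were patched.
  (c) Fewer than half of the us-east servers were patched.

0

(a) ap-south: |A| = 8, |A ∩ B| = 5; needs |A ∩ B| ≤ |A ∖ B| — false.
(b) eu-north: |A| = 8, |A ∩ B| = 8; needs A ⊄ B (|A ∖ B| ≥ 1) — false.
(c) us-east: |A| = 5, |A ∩ B| = 3; needs |A ∩ B| < |A ∖ B| — false.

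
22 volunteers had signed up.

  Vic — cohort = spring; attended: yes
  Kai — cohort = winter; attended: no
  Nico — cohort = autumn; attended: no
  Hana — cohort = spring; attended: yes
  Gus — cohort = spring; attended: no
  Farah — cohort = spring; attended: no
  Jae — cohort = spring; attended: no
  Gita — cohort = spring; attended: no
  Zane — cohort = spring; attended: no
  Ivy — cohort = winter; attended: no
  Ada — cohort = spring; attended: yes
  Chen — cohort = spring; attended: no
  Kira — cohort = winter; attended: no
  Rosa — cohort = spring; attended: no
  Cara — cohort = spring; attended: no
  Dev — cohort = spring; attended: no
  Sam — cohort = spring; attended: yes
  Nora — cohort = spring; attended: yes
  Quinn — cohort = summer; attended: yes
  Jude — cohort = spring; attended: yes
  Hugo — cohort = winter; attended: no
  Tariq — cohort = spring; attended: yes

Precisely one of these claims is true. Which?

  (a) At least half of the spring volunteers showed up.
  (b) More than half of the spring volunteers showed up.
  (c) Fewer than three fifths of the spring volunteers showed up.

(c)

|A| = 16, |A ∩ B| = 7, |A ∖ B| = 9.
(a) requires |A ∩ B| ≥ |A ∖ B|: false.
(b) requires |A ∩ B| > |A ∖ B|: false.
(c) requires |A ∩ B| / |A| < 3/5: true.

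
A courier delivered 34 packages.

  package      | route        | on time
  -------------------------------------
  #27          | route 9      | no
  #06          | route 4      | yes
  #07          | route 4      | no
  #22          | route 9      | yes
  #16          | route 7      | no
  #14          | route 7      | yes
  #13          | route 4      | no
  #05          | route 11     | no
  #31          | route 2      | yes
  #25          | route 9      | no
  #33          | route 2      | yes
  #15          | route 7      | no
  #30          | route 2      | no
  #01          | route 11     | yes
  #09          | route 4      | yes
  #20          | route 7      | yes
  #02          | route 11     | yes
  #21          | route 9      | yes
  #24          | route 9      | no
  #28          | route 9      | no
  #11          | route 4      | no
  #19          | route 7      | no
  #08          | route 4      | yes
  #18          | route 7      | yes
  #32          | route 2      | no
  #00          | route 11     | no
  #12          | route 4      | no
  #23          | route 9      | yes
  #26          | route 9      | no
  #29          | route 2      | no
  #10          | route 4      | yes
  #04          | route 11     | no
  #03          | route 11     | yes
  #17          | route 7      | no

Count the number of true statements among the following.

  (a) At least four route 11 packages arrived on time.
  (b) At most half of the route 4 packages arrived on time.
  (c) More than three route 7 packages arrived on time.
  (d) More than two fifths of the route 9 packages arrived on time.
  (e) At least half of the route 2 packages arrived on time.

(a) route 11: |A| = 6, |A ∩ B| = 3; needs |A ∩ B| ≥ 4 — false.
(b) route 4: |A| = 8, |A ∩ B| = 4; needs |A ∩ B| ≤ |A ∖ B| — true.
(c) route 7: |A| = 7, |A ∩ B| = 3; needs |A ∩ B| > 3 — false.
(d) route 9: |A| = 8, |A ∩ B| = 3; needs |A ∩ B| / |A| > 2/5 — false.
(e) route 2: |A| = 5, |A ∩ B| = 2; needs |A ∩ B| ≥ |A ∖ B| — false.

1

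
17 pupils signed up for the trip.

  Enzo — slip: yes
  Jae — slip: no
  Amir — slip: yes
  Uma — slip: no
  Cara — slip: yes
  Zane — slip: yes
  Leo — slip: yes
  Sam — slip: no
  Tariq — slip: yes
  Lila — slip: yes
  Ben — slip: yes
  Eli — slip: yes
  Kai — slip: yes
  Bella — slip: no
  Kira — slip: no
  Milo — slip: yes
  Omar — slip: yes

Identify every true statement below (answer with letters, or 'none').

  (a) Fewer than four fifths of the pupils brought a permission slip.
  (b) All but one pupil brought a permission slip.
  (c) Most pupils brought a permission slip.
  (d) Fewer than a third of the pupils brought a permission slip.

|A| = 17, |A ∩ B| = 12, |A ∖ B| = 5.
(a) |A ∩ B| / |A| < 4/5: holds.
(b) |A ∖ B| = 1: fails.
(c) |A ∩ B| > |A ∖ B|: holds.
(d) |A ∩ B| / |A| < 1/3: fails.

(a), (c)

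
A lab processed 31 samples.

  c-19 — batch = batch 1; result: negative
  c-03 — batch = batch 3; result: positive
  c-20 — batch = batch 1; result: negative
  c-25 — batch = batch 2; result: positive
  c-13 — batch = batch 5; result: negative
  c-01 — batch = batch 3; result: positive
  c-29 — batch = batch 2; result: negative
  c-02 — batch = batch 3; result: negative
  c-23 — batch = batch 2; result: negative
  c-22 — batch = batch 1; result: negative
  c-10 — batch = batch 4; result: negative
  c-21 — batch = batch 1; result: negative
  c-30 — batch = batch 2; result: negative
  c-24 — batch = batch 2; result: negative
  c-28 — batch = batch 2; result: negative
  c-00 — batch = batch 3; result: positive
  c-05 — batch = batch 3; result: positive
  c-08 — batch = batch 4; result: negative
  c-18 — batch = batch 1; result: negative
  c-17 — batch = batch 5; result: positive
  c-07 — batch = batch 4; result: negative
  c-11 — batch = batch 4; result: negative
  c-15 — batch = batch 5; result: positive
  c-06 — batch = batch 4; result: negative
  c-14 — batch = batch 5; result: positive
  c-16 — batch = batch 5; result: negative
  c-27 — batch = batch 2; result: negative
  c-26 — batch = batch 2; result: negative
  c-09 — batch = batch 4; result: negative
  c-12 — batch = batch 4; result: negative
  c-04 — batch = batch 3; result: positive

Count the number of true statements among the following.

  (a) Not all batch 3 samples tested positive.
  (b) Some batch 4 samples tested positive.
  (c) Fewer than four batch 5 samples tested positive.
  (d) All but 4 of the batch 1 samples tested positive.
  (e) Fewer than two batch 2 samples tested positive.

(a) batch 3: |A| = 6, |A ∩ B| = 5; needs A ⊄ B (|A ∖ B| ≥ 1) — true.
(b) batch 4: |A| = 7, |A ∩ B| = 0; needs A ∩ B ≠ ∅ (|A ∩ B| ≥ 1) — false.
(c) batch 5: |A| = 5, |A ∩ B| = 3; needs |A ∩ B| < 4 — true.
(d) batch 1: |A| = 5, |A ∩ B| = 0; needs |A ∖ B| = 4 — false.
(e) batch 2: |A| = 8, |A ∩ B| = 1; needs |A ∩ B| < 2 — true.

3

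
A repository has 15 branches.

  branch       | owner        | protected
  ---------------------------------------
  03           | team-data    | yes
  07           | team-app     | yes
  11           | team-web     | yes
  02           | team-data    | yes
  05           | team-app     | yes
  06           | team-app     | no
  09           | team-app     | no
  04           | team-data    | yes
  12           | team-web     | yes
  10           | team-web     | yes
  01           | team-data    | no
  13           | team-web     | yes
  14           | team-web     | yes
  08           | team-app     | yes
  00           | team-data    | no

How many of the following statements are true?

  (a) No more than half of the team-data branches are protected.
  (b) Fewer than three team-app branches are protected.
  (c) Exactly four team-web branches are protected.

0

(a) team-data: |A| = 5, |A ∩ B| = 3; needs |A ∩ B| ≤ |A ∖ B| — false.
(b) team-app: |A| = 5, |A ∩ B| = 3; needs |A ∩ B| < 3 — false.
(c) team-web: |A| = 5, |A ∩ B| = 5; needs |A ∩ B| = 4 — false.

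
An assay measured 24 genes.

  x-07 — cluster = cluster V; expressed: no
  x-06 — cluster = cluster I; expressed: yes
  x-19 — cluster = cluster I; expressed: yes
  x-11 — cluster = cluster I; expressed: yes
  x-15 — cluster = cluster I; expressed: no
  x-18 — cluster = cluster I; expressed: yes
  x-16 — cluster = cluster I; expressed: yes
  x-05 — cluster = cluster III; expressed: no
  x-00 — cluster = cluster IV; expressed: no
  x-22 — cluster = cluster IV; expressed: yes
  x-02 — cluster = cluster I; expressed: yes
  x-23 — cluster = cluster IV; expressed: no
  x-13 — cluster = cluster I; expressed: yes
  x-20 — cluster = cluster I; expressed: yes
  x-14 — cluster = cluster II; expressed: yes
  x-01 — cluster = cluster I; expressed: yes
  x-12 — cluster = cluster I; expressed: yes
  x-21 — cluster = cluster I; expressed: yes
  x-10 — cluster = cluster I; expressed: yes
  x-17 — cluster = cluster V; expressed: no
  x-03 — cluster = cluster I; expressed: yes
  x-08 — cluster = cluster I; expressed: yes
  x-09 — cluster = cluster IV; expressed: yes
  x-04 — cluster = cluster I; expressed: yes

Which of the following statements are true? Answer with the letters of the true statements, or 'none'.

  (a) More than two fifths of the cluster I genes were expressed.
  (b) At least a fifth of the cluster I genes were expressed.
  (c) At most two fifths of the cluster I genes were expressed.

(a), (b)

|A| = 16, |A ∩ B| = 15, |A ∖ B| = 1.
(a) |A ∩ B| / |A| > 2/5: holds.
(b) |A ∩ B| / |A| ≥ 1/5: holds.
(c) |A ∩ B| / |A| ≤ 2/5: fails.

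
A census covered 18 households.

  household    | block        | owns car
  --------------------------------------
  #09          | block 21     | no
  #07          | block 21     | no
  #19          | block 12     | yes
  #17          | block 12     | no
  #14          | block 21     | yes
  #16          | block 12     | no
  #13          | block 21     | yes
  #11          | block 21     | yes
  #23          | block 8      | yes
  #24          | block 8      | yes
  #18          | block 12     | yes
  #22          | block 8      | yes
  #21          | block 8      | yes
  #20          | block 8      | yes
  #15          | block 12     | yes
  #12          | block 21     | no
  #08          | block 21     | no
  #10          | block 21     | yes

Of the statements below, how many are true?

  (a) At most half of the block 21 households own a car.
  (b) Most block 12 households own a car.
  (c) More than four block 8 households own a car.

3

(a) block 21: |A| = 8, |A ∩ B| = 4; needs |A ∩ B| ≤ |A ∖ B| — true.
(b) block 12: |A| = 5, |A ∩ B| = 3; needs |A ∩ B| > |A ∖ B| — true.
(c) block 8: |A| = 5, |A ∩ B| = 5; needs |A ∩ B| > 4 — true.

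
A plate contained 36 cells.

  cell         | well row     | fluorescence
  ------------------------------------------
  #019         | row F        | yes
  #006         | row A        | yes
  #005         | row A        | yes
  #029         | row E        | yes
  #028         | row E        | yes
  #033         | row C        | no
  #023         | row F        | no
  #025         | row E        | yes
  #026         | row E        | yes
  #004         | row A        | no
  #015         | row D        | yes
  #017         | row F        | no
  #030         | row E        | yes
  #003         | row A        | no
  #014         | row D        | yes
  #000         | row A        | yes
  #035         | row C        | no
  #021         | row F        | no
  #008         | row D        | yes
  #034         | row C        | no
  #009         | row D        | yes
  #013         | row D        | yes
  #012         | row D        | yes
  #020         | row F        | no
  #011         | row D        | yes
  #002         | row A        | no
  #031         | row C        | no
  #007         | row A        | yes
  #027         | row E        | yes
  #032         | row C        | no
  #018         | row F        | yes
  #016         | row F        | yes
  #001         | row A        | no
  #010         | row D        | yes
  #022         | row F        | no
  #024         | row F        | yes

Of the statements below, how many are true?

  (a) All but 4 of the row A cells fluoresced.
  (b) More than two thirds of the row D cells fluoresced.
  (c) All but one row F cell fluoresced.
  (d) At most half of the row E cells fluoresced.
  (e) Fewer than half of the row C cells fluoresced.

(a) row A: |A| = 8, |A ∩ B| = 4; needs |A ∖ B| = 4 — true.
(b) row D: |A| = 8, |A ∩ B| = 8; needs |A ∩ B| / |A| > 2/3 — true.
(c) row F: |A| = 9, |A ∩ B| = 4; needs |A ∖ B| = 1 — false.
(d) row E: |A| = 6, |A ∩ B| = 6; needs |A ∩ B| ≤ |A ∖ B| — false.
(e) row C: |A| = 5, |A ∩ B| = 0; needs |A ∩ B| < |A ∖ B| — true.

3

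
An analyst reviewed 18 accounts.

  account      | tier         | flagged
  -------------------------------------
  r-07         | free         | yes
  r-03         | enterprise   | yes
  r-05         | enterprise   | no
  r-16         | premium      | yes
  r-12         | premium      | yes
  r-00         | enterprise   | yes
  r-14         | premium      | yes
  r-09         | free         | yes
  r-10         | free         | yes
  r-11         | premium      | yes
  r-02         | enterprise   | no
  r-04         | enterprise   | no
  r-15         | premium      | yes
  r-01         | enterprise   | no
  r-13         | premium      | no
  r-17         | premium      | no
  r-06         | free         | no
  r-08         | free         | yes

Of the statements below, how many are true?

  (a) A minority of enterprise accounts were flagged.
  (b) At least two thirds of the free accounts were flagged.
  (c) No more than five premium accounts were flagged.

(a) enterprise: |A| = 6, |A ∩ B| = 2; needs |A ∩ B| < |A ∖ B| — true.
(b) free: |A| = 5, |A ∩ B| = 4; needs |A ∩ B| / |A| ≥ 2/3 — true.
(c) premium: |A| = 7, |A ∩ B| = 5; needs |A ∩ B| ≤ 5 — true.

3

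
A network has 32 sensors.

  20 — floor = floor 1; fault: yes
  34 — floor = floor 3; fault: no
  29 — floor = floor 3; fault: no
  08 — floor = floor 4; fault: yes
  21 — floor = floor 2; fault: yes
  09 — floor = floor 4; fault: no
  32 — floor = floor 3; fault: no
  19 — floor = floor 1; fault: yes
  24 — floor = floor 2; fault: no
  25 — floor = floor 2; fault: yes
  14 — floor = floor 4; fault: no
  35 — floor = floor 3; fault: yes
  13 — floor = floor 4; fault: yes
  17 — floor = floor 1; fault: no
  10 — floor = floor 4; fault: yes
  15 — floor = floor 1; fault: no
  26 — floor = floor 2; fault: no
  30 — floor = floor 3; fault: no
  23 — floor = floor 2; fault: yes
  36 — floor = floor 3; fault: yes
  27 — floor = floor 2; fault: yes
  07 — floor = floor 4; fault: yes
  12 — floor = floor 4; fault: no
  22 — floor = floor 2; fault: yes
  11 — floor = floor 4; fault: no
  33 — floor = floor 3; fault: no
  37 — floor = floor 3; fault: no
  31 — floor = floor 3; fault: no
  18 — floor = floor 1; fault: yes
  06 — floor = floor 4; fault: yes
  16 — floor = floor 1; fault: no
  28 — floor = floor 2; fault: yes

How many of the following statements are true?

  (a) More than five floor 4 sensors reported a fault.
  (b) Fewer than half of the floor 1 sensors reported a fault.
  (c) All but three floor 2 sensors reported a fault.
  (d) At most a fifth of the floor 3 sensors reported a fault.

0

(a) floor 4: |A| = 9, |A ∩ B| = 5; needs |A ∩ B| > 5 — false.
(b) floor 1: |A| = 6, |A ∩ B| = 3; needs |A ∩ B| < |A ∖ B| — false.
(c) floor 2: |A| = 8, |A ∩ B| = 6; needs |A ∖ B| = 3 — false.
(d) floor 3: |A| = 9, |A ∩ B| = 2; needs |A ∩ B| / |A| ≤ 1/5 — false.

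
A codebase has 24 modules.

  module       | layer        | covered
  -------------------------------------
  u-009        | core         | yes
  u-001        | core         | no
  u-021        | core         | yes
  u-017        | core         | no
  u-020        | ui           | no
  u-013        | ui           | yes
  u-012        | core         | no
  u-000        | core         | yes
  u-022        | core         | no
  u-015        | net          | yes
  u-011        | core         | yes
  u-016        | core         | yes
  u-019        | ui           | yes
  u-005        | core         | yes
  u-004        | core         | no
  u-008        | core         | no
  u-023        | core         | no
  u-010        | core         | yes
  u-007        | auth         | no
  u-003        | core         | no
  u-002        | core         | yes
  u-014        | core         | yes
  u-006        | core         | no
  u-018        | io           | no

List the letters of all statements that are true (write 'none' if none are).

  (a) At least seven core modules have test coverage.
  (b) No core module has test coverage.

|A| = 18, |A ∩ B| = 9, |A ∖ B| = 9.
(a) |A ∩ B| ≥ 7: holds.
(b) A ∩ B = ∅ (|A ∩ B| = 0): fails.

(a)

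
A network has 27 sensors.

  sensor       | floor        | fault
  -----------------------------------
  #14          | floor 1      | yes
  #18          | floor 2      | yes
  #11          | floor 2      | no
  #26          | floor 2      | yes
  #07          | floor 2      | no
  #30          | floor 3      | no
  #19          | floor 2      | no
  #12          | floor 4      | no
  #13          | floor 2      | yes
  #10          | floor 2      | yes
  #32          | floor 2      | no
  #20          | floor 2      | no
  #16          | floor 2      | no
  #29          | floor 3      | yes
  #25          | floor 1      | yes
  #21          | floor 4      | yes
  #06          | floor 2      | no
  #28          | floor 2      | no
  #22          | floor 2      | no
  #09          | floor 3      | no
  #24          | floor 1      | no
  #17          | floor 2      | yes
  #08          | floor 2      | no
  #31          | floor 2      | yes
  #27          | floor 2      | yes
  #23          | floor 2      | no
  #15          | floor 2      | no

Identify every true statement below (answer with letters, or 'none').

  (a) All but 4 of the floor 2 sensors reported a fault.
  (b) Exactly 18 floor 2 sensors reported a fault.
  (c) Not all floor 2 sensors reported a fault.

|A| = 19, |A ∩ B| = 7, |A ∖ B| = 12.
(a) |A ∖ B| = 4: fails.
(b) |A ∩ B| = 18: fails.
(c) A ⊄ B (|A ∖ B| ≥ 1): holds.

(c)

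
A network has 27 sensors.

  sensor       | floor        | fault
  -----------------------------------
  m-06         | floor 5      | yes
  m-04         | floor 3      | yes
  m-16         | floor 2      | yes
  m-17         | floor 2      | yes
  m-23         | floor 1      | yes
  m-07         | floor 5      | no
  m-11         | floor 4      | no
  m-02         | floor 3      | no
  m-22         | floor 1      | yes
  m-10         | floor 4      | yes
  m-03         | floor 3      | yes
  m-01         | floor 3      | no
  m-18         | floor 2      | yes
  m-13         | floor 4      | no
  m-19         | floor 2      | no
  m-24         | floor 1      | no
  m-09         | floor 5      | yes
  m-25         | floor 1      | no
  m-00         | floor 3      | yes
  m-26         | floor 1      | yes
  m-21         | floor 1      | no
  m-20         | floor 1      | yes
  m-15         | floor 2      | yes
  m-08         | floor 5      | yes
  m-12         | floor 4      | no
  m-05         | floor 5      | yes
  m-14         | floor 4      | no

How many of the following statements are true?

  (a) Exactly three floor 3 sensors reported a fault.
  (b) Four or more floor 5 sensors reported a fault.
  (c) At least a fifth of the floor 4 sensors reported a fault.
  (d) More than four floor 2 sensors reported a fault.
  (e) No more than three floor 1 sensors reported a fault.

(a) floor 3: |A| = 5, |A ∩ B| = 3; needs |A ∩ B| = 3 — true.
(b) floor 5: |A| = 5, |A ∩ B| = 4; needs |A ∩ B| ≥ 4 — true.
(c) floor 4: |A| = 5, |A ∩ B| = 1; needs |A ∩ B| / |A| ≥ 1/5 — true.
(d) floor 2: |A| = 5, |A ∩ B| = 4; needs |A ∩ B| > 4 — false.
(e) floor 1: |A| = 7, |A ∩ B| = 4; needs |A ∩ B| ≤ 3 — false.

3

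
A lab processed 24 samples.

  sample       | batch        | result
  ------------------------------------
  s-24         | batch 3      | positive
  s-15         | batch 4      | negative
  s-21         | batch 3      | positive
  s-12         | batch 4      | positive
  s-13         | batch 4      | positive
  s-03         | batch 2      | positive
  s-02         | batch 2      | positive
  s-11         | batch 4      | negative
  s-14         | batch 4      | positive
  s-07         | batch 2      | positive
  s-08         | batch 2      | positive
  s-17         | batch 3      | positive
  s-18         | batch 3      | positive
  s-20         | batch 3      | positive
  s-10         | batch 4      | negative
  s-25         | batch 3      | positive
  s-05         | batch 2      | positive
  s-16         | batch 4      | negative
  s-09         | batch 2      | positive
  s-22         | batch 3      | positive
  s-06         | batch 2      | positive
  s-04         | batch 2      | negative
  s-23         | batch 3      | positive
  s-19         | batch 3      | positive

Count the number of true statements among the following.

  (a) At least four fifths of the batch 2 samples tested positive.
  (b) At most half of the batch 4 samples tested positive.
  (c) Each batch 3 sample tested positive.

(a) batch 2: |A| = 8, |A ∩ B| = 7; needs |A ∩ B| / |A| ≥ 4/5 — true.
(b) batch 4: |A| = 7, |A ∩ B| = 3; needs |A ∩ B| ≤ |A ∖ B| — true.
(c) batch 3: |A| = 9, |A ∩ B| = 9; needs A ⊆ B, i.e. every element of A is in B (|A ∖ B| = 0) — true.

3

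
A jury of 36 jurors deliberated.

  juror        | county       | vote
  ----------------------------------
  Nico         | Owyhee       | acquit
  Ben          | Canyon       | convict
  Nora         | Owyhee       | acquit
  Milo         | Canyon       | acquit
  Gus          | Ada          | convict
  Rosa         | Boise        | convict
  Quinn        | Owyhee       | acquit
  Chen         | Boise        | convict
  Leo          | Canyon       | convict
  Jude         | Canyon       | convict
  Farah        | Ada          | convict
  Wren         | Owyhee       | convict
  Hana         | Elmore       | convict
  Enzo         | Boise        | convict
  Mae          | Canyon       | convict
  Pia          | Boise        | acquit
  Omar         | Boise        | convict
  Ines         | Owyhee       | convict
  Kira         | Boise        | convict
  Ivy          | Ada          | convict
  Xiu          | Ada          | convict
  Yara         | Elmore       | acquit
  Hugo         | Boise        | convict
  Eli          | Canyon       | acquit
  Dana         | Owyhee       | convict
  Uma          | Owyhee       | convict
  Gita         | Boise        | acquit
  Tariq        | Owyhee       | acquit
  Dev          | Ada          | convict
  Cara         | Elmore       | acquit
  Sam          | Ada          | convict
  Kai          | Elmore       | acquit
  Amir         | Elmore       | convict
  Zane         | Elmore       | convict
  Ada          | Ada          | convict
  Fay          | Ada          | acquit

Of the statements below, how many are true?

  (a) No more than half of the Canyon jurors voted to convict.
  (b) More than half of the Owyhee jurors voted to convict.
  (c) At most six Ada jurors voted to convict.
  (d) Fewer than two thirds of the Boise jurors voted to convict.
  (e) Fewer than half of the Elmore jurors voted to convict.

(a) Canyon: |A| = 6, |A ∩ B| = 4; needs |A ∩ B| ≤ |A ∖ B| — false.
(b) Owyhee: |A| = 8, |A ∩ B| = 4; needs |A ∩ B| > |A ∖ B| — false.
(c) Ada: |A| = 8, |A ∩ B| = 7; needs |A ∩ B| ≤ 6 — false.
(d) Boise: |A| = 8, |A ∩ B| = 6; needs |A ∩ B| / |A| < 2/3 — false.
(e) Elmore: |A| = 6, |A ∩ B| = 3; needs |A ∩ B| < |A ∖ B| — false.

0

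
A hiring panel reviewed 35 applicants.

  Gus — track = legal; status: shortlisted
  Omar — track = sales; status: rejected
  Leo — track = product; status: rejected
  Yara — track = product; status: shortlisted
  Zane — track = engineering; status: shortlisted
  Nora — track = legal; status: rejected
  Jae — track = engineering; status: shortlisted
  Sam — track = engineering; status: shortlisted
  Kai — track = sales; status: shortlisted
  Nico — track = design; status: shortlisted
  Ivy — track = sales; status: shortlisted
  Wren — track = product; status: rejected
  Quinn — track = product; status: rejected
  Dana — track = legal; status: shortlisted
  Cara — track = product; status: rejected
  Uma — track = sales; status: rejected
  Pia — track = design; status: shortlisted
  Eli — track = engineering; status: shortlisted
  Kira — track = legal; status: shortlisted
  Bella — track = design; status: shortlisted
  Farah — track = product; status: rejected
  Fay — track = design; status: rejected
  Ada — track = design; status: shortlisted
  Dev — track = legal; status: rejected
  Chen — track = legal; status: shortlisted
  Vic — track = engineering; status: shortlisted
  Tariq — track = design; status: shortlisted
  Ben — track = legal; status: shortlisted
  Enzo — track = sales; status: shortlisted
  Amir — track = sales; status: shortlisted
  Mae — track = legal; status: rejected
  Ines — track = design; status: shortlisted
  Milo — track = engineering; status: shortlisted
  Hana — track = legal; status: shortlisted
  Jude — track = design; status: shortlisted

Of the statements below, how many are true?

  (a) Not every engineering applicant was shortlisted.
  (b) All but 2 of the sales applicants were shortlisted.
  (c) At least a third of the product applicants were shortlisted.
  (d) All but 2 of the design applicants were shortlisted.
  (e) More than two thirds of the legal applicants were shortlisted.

(a) engineering: |A| = 6, |A ∩ B| = 6; needs A ⊄ B (|A ∖ B| ≥ 1) — false.
(b) sales: |A| = 6, |A ∩ B| = 4; needs |A ∖ B| = 2 — true.
(c) product: |A| = 6, |A ∩ B| = 1; needs |A ∩ B| / |A| ≥ 1/3 — false.
(d) design: |A| = 8, |A ∩ B| = 7; needs |A ∖ B| = 2 — false.
(e) legal: |A| = 9, |A ∩ B| = 6; needs |A ∩ B| / |A| > 2/3 — false.

1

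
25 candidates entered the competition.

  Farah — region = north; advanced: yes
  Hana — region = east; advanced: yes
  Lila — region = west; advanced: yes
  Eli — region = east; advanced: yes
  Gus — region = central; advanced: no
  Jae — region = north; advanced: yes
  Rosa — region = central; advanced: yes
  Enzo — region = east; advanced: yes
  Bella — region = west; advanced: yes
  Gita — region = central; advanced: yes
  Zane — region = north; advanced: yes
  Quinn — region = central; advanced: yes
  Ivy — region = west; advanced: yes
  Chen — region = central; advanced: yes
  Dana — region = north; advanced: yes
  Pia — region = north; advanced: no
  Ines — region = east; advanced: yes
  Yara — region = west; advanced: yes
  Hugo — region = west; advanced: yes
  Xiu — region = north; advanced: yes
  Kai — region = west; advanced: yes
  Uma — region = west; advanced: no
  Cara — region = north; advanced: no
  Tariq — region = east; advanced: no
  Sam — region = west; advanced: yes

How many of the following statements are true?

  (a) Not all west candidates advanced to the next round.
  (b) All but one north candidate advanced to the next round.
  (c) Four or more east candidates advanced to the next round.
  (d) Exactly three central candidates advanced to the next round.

(a) west: |A| = 8, |A ∩ B| = 7; needs A ⊄ B (|A ∖ B| ≥ 1) — true.
(b) north: |A| = 7, |A ∩ B| = 5; needs |A ∖ B| = 1 — false.
(c) east: |A| = 5, |A ∩ B| = 4; needs |A ∩ B| ≥ 4 — true.
(d) central: |A| = 5, |A ∩ B| = 4; needs |A ∩ B| = 3 — false.

2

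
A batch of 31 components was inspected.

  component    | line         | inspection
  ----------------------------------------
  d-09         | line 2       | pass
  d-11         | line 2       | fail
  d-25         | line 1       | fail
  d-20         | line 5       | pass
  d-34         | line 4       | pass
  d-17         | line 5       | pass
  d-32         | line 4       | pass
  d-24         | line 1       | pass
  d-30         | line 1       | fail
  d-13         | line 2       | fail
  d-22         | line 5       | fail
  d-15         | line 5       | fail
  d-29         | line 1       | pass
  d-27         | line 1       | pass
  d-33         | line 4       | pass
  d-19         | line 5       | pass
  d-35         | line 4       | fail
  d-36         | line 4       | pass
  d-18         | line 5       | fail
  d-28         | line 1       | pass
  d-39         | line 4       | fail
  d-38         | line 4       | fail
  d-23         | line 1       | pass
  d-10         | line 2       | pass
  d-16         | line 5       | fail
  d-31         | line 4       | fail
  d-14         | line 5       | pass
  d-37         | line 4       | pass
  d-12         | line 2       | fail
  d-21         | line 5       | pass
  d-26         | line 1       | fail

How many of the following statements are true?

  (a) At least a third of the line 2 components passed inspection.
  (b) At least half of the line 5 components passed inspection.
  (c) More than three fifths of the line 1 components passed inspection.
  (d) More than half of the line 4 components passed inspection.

4

(a) line 2: |A| = 5, |A ∩ B| = 2; needs |A ∩ B| / |A| ≥ 1/3 — true.
(b) line 5: |A| = 9, |A ∩ B| = 5; needs |A ∩ B| ≥ |A ∖ B| — true.
(c) line 1: |A| = 8, |A ∩ B| = 5; needs |A ∩ B| / |A| > 3/5 — true.
(d) line 4: |A| = 9, |A ∩ B| = 5; needs |A ∩ B| > |A ∖ B| — true.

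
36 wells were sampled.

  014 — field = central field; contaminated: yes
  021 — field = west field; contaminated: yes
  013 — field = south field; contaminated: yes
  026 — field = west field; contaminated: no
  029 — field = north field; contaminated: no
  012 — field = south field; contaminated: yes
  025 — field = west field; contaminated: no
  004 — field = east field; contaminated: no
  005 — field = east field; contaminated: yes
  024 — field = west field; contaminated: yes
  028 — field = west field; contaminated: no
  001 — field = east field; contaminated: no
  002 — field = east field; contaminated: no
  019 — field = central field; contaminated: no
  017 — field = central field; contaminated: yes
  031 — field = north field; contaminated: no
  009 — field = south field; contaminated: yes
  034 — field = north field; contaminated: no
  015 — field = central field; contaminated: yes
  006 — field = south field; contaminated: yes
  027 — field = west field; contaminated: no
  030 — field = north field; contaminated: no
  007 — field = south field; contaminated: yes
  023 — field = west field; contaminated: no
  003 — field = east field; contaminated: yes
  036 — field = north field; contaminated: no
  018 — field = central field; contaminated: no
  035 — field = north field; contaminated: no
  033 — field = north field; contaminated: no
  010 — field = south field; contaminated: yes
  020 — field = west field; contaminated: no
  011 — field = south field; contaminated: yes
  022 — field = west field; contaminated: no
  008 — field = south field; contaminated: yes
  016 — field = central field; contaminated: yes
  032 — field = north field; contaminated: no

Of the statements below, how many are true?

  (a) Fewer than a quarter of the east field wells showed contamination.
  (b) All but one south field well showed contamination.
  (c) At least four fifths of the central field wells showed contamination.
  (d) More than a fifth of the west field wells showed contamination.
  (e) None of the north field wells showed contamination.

2

(a) east field: |A| = 5, |A ∩ B| = 2; needs |A ∩ B| / |A| < 1/4 — false.
(b) south field: |A| = 8, |A ∩ B| = 8; needs |A ∖ B| = 1 — false.
(c) central field: |A| = 6, |A ∩ B| = 4; needs |A ∩ B| / |A| ≥ 4/5 — false.
(d) west field: |A| = 9, |A ∩ B| = 2; needs |A ∩ B| / |A| > 1/5 — true.
(e) north field: |A| = 8, |A ∩ B| = 0; needs A ∩ B = ∅ (|A ∩ B| = 0) — true.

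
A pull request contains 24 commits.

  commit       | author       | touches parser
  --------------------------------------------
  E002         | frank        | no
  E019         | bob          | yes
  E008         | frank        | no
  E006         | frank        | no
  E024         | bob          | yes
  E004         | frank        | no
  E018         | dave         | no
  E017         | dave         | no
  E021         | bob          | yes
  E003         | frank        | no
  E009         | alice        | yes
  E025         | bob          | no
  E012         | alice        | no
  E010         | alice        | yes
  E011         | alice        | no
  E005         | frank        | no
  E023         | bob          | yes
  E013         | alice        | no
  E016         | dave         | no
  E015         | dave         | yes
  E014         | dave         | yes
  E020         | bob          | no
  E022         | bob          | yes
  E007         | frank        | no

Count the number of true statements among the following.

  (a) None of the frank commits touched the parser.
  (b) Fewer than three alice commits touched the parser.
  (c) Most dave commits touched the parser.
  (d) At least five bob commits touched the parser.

3

(a) frank: |A| = 7, |A ∩ B| = 0; needs A ∩ B = ∅ (|A ∩ B| = 0) — true.
(b) alice: |A| = 5, |A ∩ B| = 2; needs |A ∩ B| < 3 — true.
(c) dave: |A| = 5, |A ∩ B| = 2; needs |A ∩ B| > |A ∖ B| — false.
(d) bob: |A| = 7, |A ∩ B| = 5; needs |A ∩ B| ≥ 5 — true.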